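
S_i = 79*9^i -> [79, 711, 6399, 57591, 518319]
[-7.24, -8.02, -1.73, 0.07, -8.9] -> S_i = Random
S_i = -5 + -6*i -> [-5, -11, -17, -23, -29]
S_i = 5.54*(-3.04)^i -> [5.54, -16.84, 51.2, -155.64, 473.16]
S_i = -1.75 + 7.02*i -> [-1.75, 5.27, 12.29, 19.31, 26.33]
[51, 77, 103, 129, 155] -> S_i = 51 + 26*i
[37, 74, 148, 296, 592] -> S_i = 37*2^i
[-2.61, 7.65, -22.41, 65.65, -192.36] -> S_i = -2.61*(-2.93)^i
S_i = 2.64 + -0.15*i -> [2.64, 2.49, 2.34, 2.19, 2.04]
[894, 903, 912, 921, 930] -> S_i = 894 + 9*i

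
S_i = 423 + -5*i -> [423, 418, 413, 408, 403]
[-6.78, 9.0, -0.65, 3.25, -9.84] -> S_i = Random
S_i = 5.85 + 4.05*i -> [5.85, 9.9, 13.95, 18.0, 22.05]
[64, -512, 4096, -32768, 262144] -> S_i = 64*-8^i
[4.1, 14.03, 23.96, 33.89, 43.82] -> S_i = 4.10 + 9.93*i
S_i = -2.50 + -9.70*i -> [-2.5, -12.2, -21.9, -31.6, -41.3]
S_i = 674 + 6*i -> [674, 680, 686, 692, 698]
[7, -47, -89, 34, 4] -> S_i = Random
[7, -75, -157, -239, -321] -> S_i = 7 + -82*i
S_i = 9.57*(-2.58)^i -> [9.57, -24.69, 63.7, -164.35, 424.02]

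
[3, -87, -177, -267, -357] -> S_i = 3 + -90*i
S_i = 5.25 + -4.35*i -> [5.25, 0.9, -3.45, -7.8, -12.15]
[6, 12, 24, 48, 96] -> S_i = 6*2^i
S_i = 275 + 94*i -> [275, 369, 463, 557, 651]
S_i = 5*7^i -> [5, 35, 245, 1715, 12005]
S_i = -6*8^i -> [-6, -48, -384, -3072, -24576]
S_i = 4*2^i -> [4, 8, 16, 32, 64]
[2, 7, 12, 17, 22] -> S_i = 2 + 5*i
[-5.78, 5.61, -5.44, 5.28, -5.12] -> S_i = -5.78*(-0.97)^i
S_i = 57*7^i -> [57, 399, 2793, 19551, 136857]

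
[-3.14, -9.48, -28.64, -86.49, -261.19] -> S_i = -3.14*3.02^i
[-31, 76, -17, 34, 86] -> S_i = Random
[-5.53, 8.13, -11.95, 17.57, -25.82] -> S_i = -5.53*(-1.47)^i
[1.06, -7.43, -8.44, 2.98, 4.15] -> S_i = Random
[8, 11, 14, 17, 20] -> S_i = 8 + 3*i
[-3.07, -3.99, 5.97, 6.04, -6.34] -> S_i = Random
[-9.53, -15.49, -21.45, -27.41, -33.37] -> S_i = -9.53 + -5.96*i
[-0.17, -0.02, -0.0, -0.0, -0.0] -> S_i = -0.17*0.10^i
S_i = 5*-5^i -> [5, -25, 125, -625, 3125]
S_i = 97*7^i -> [97, 679, 4753, 33271, 232897]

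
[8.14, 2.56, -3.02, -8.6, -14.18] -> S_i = 8.14 + -5.58*i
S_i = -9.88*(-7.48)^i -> [-9.88, 73.9, -552.79, 4134.87, -30928.82]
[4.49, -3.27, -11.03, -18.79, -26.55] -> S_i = 4.49 + -7.76*i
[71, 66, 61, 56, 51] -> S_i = 71 + -5*i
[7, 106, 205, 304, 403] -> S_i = 7 + 99*i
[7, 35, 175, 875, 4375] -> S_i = 7*5^i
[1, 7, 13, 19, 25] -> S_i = 1 + 6*i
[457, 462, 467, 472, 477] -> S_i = 457 + 5*i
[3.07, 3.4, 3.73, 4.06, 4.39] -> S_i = 3.07 + 0.33*i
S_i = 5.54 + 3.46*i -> [5.54, 9.0, 12.46, 15.92, 19.38]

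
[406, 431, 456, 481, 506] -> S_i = 406 + 25*i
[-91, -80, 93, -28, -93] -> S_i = Random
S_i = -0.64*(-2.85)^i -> [-0.64, 1.82, -5.2, 14.82, -42.22]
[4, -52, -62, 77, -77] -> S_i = Random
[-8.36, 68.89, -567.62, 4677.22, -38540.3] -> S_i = -8.36*(-8.24)^i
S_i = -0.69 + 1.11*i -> [-0.69, 0.42, 1.53, 2.64, 3.75]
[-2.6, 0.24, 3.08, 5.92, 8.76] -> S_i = -2.60 + 2.84*i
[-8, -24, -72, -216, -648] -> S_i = -8*3^i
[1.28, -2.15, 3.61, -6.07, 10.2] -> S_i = 1.28*(-1.68)^i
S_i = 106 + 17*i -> [106, 123, 140, 157, 174]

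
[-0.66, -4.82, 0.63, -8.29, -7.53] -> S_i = Random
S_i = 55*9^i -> [55, 495, 4455, 40095, 360855]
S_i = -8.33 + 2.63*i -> [-8.33, -5.7, -3.07, -0.44, 2.19]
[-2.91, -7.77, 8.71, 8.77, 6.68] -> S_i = Random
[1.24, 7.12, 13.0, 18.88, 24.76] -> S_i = 1.24 + 5.88*i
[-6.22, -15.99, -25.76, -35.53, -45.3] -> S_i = -6.22 + -9.77*i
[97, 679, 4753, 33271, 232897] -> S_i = 97*7^i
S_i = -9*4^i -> [-9, -36, -144, -576, -2304]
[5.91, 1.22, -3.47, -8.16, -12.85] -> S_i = 5.91 + -4.69*i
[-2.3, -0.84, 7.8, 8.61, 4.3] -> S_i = Random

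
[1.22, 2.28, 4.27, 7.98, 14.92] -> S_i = 1.22*1.87^i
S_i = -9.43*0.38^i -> [-9.43, -3.58, -1.36, -0.52, -0.2]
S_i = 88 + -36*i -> [88, 52, 16, -20, -56]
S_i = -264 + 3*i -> [-264, -261, -258, -255, -252]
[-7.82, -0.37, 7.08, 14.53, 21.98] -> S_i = -7.82 + 7.45*i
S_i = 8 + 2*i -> [8, 10, 12, 14, 16]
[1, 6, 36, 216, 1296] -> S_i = 1*6^i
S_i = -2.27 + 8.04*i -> [-2.27, 5.77, 13.81, 21.85, 29.89]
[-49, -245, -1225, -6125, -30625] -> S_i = -49*5^i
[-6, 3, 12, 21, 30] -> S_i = -6 + 9*i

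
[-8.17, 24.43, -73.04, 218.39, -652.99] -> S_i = -8.17*(-2.99)^i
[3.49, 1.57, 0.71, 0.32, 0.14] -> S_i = 3.49*0.45^i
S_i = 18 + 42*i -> [18, 60, 102, 144, 186]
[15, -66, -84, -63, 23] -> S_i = Random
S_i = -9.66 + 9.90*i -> [-9.66, 0.24, 10.14, 20.04, 29.94]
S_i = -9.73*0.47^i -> [-9.73, -4.57, -2.15, -1.01, -0.47]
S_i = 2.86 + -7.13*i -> [2.86, -4.27, -11.4, -18.53, -25.66]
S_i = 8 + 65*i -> [8, 73, 138, 203, 268]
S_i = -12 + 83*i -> [-12, 71, 154, 237, 320]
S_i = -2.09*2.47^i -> [-2.09, -5.16, -12.75, -31.49, -77.79]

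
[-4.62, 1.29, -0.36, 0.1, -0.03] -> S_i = -4.62*(-0.28)^i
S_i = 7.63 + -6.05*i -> [7.63, 1.58, -4.47, -10.52, -16.57]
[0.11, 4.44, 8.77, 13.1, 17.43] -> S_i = 0.11 + 4.33*i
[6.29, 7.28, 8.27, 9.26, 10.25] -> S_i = 6.29 + 0.99*i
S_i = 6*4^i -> [6, 24, 96, 384, 1536]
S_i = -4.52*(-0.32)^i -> [-4.52, 1.45, -0.46, 0.15, -0.05]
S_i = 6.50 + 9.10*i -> [6.5, 15.6, 24.7, 33.8, 42.9]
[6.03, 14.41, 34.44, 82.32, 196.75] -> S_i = 6.03*2.39^i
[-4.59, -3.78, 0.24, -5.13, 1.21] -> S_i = Random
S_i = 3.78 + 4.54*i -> [3.78, 8.32, 12.86, 17.4, 21.94]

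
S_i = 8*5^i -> [8, 40, 200, 1000, 5000]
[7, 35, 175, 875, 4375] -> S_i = 7*5^i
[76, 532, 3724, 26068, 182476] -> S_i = 76*7^i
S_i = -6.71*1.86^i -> [-6.71, -12.48, -23.21, -43.18, -80.31]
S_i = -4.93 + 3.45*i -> [-4.93, -1.48, 1.97, 5.42, 8.87]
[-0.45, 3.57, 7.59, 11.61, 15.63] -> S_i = -0.45 + 4.02*i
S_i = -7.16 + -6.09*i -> [-7.16, -13.25, -19.34, -25.43, -31.52]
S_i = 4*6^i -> [4, 24, 144, 864, 5184]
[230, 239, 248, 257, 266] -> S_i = 230 + 9*i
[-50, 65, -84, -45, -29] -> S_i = Random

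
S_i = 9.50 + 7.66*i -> [9.5, 17.16, 24.82, 32.48, 40.14]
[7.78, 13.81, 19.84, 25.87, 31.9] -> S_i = 7.78 + 6.03*i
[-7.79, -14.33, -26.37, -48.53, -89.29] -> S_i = -7.79*1.84^i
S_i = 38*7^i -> [38, 266, 1862, 13034, 91238]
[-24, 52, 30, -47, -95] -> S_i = Random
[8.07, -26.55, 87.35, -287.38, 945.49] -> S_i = 8.07*(-3.29)^i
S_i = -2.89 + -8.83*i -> [-2.89, -11.72, -20.55, -29.38, -38.21]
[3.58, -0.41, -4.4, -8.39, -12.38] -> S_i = 3.58 + -3.99*i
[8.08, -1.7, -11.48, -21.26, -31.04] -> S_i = 8.08 + -9.78*i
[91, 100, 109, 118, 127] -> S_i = 91 + 9*i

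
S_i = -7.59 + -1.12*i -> [-7.59, -8.71, -9.83, -10.95, -12.07]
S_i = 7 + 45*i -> [7, 52, 97, 142, 187]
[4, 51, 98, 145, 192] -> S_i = 4 + 47*i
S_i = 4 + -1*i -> [4, 3, 2, 1, 0]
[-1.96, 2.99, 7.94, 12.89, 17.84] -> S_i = -1.96 + 4.95*i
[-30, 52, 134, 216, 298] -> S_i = -30 + 82*i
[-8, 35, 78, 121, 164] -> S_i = -8 + 43*i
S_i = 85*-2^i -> [85, -170, 340, -680, 1360]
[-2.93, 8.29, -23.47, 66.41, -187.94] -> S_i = -2.93*(-2.83)^i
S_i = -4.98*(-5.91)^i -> [-4.98, 29.43, -173.94, 1028.0, -6075.46]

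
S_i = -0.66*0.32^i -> [-0.66, -0.21, -0.07, -0.02, -0.01]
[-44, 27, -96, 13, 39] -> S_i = Random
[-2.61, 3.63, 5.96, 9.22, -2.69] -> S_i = Random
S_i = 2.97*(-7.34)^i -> [2.97, -21.8, 160.01, -1174.48, 8620.66]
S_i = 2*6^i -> [2, 12, 72, 432, 2592]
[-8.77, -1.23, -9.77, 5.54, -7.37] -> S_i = Random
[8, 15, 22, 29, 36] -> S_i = 8 + 7*i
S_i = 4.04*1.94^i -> [4.04, 7.84, 15.2, 29.5, 57.23]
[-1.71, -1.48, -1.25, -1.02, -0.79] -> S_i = -1.71 + 0.23*i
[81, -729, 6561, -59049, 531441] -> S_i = 81*-9^i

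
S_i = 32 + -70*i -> [32, -38, -108, -178, -248]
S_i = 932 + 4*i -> [932, 936, 940, 944, 948]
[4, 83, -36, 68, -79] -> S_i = Random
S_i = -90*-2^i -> [-90, 180, -360, 720, -1440]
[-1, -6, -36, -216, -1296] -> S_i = -1*6^i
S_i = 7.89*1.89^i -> [7.89, 14.91, 28.18, 53.27, 100.68]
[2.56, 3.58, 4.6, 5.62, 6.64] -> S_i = 2.56 + 1.02*i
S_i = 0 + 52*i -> [0, 52, 104, 156, 208]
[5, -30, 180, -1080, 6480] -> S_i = 5*-6^i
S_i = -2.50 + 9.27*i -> [-2.5, 6.77, 16.04, 25.31, 34.58]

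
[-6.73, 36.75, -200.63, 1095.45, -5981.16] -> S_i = -6.73*(-5.46)^i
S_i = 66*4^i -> [66, 264, 1056, 4224, 16896]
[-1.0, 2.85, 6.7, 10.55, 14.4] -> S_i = -1.00 + 3.85*i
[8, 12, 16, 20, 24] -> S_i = 8 + 4*i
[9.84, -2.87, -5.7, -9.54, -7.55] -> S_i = Random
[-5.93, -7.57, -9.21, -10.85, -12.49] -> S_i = -5.93 + -1.64*i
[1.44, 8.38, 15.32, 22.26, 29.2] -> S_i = 1.44 + 6.94*i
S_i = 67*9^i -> [67, 603, 5427, 48843, 439587]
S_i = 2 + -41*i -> [2, -39, -80, -121, -162]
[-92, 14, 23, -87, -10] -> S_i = Random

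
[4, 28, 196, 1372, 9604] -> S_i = 4*7^i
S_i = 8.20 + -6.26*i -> [8.2, 1.94, -4.32, -10.58, -16.84]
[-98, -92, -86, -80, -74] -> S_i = -98 + 6*i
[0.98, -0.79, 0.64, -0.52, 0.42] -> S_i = 0.98*(-0.81)^i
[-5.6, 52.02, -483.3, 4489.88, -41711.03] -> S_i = -5.60*(-9.29)^i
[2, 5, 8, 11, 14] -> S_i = 2 + 3*i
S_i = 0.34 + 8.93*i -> [0.34, 9.27, 18.2, 27.13, 36.06]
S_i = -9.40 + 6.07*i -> [-9.4, -3.33, 2.74, 8.81, 14.88]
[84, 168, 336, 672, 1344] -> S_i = 84*2^i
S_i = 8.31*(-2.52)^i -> [8.31, -20.94, 52.77, -132.98, 335.12]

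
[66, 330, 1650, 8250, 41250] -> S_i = 66*5^i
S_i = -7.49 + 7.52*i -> [-7.49, 0.03, 7.55, 15.07, 22.59]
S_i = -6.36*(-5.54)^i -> [-6.36, 35.23, -195.2, 1081.4, -5990.96]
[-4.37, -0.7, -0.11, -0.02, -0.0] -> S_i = -4.37*0.16^i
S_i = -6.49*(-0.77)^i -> [-6.49, 5.0, -3.85, 2.96, -2.28]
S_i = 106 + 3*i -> [106, 109, 112, 115, 118]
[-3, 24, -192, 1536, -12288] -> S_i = -3*-8^i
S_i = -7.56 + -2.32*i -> [-7.56, -9.88, -12.2, -14.52, -16.84]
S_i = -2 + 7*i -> [-2, 5, 12, 19, 26]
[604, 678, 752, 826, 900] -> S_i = 604 + 74*i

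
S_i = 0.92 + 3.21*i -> [0.92, 4.13, 7.34, 10.55, 13.76]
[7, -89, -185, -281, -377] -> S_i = 7 + -96*i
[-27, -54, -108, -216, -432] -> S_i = -27*2^i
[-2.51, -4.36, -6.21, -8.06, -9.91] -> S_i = -2.51 + -1.85*i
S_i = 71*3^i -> [71, 213, 639, 1917, 5751]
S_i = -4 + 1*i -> [-4, -3, -2, -1, 0]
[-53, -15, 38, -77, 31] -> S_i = Random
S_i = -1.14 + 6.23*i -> [-1.14, 5.09, 11.32, 17.55, 23.78]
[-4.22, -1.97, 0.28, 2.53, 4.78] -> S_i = -4.22 + 2.25*i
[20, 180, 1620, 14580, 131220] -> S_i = 20*9^i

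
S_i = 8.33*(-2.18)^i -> [8.33, -18.16, 39.59, -86.3, 188.14]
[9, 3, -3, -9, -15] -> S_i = 9 + -6*i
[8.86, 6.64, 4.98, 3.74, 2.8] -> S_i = 8.86*0.75^i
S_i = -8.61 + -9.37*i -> [-8.61, -17.98, -27.35, -36.72, -46.09]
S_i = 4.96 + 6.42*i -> [4.96, 11.38, 17.8, 24.22, 30.64]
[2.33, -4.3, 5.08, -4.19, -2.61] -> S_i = Random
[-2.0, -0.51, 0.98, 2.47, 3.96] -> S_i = -2.00 + 1.49*i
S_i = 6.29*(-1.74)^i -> [6.29, -10.94, 19.04, -33.14, 57.66]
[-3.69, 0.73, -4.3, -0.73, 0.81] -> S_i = Random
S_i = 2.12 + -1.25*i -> [2.12, 0.87, -0.38, -1.63, -2.88]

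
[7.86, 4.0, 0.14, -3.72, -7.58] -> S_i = 7.86 + -3.86*i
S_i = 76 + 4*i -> [76, 80, 84, 88, 92]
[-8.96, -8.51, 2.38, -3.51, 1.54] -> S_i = Random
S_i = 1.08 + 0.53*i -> [1.08, 1.61, 2.14, 2.67, 3.2]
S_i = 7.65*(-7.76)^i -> [7.65, -59.36, 460.66, -3574.76, 27740.12]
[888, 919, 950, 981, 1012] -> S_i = 888 + 31*i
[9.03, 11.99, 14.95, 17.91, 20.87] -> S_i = 9.03 + 2.96*i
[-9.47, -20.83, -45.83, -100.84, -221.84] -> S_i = -9.47*2.20^i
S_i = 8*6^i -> [8, 48, 288, 1728, 10368]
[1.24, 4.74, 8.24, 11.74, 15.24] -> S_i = 1.24 + 3.50*i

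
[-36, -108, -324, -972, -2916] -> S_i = -36*3^i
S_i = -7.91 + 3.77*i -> [-7.91, -4.14, -0.37, 3.4, 7.17]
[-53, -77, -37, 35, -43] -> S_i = Random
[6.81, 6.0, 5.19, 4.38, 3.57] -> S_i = 6.81 + -0.81*i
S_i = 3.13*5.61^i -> [3.13, 17.56, 98.51, 552.63, 3100.24]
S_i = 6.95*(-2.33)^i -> [6.95, -16.19, 37.73, -87.91, 204.84]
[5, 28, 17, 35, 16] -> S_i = Random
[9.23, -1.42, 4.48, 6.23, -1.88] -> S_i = Random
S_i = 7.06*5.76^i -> [7.06, 40.67, 234.23, 1349.19, 7771.32]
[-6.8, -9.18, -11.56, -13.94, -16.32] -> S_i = -6.80 + -2.38*i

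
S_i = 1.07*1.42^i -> [1.07, 1.52, 2.16, 3.06, 4.35]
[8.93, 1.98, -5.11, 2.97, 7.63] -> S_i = Random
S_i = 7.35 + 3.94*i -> [7.35, 11.29, 15.23, 19.17, 23.11]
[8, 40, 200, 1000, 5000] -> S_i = 8*5^i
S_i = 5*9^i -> [5, 45, 405, 3645, 32805]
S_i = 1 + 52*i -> [1, 53, 105, 157, 209]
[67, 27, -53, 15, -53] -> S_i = Random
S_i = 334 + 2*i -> [334, 336, 338, 340, 342]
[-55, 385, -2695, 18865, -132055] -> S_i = -55*-7^i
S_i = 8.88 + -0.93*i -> [8.88, 7.95, 7.02, 6.09, 5.16]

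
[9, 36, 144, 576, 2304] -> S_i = 9*4^i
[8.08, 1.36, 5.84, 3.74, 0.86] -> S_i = Random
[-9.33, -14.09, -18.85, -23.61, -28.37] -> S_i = -9.33 + -4.76*i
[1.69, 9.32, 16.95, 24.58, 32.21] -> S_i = 1.69 + 7.63*i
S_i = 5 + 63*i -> [5, 68, 131, 194, 257]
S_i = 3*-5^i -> [3, -15, 75, -375, 1875]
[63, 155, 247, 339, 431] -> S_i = 63 + 92*i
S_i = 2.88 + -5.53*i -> [2.88, -2.65, -8.18, -13.71, -19.24]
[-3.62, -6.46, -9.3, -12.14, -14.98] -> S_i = -3.62 + -2.84*i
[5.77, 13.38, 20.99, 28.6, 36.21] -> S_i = 5.77 + 7.61*i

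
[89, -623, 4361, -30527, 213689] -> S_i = 89*-7^i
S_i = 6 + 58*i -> [6, 64, 122, 180, 238]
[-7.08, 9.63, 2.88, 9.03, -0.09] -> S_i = Random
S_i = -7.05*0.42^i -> [-7.05, -2.96, -1.24, -0.52, -0.22]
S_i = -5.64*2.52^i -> [-5.64, -14.21, -35.82, -90.26, -227.45]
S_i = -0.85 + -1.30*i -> [-0.85, -2.15, -3.45, -4.75, -6.05]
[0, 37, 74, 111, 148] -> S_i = 0 + 37*i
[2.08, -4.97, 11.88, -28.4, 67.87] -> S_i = 2.08*(-2.39)^i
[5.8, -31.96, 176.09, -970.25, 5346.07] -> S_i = 5.80*(-5.51)^i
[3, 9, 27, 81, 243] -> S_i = 3*3^i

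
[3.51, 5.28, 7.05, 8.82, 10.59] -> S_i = 3.51 + 1.77*i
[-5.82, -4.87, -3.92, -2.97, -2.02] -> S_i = -5.82 + 0.95*i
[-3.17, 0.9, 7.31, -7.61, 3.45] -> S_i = Random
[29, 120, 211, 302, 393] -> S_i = 29 + 91*i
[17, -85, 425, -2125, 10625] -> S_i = 17*-5^i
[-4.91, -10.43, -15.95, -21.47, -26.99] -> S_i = -4.91 + -5.52*i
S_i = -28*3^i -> [-28, -84, -252, -756, -2268]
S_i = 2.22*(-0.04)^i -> [2.22, -0.09, 0.0, -0.0, 0.0]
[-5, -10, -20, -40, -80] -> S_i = -5*2^i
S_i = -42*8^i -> [-42, -336, -2688, -21504, -172032]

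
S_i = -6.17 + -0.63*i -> [-6.17, -6.8, -7.43, -8.06, -8.69]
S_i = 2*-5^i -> [2, -10, 50, -250, 1250]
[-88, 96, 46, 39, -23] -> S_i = Random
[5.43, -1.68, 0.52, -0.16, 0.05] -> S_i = 5.43*(-0.31)^i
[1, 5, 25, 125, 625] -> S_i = 1*5^i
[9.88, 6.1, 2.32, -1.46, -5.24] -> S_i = 9.88 + -3.78*i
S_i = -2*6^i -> [-2, -12, -72, -432, -2592]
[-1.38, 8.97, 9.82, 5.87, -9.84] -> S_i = Random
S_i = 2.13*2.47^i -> [2.13, 5.26, 12.99, 32.1, 79.28]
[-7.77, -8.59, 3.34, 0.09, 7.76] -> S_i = Random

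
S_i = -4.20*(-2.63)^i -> [-4.2, 11.05, -29.05, 76.4, -200.94]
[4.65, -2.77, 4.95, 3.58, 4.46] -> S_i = Random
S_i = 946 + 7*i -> [946, 953, 960, 967, 974]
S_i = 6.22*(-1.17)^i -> [6.22, -7.28, 8.51, -9.96, 11.66]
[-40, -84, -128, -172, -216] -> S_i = -40 + -44*i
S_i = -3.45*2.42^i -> [-3.45, -8.35, -20.2, -48.9, -118.33]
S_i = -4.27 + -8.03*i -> [-4.27, -12.3, -20.33, -28.36, -36.39]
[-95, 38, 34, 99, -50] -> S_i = Random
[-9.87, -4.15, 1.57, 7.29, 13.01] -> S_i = -9.87 + 5.72*i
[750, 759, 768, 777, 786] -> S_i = 750 + 9*i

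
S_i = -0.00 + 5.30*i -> [0.0, 5.3, 10.6, 15.9, 21.2]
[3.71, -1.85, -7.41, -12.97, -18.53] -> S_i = 3.71 + -5.56*i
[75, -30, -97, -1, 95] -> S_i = Random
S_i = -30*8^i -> [-30, -240, -1920, -15360, -122880]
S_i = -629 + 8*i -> [-629, -621, -613, -605, -597]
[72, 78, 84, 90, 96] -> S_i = 72 + 6*i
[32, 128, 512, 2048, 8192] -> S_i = 32*4^i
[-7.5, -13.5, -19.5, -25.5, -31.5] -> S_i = -7.50 + -6.00*i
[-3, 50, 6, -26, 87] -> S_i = Random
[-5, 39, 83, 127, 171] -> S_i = -5 + 44*i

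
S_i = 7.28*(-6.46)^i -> [7.28, -47.03, 303.81, -1962.59, 12678.31]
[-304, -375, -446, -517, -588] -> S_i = -304 + -71*i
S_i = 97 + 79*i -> [97, 176, 255, 334, 413]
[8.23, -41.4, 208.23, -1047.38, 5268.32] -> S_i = 8.23*(-5.03)^i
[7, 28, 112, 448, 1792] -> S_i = 7*4^i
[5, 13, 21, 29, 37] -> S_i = 5 + 8*i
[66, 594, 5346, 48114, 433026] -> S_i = 66*9^i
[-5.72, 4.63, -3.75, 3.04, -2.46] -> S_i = -5.72*(-0.81)^i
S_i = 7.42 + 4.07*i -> [7.42, 11.49, 15.56, 19.63, 23.7]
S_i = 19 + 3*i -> [19, 22, 25, 28, 31]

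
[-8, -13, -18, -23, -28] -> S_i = -8 + -5*i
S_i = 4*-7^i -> [4, -28, 196, -1372, 9604]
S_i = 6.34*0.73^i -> [6.34, 4.63, 3.38, 2.47, 1.8]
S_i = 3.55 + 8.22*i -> [3.55, 11.77, 19.99, 28.21, 36.43]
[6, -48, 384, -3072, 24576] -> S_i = 6*-8^i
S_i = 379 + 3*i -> [379, 382, 385, 388, 391]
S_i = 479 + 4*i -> [479, 483, 487, 491, 495]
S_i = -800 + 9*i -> [-800, -791, -782, -773, -764]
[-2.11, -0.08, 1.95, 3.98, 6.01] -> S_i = -2.11 + 2.03*i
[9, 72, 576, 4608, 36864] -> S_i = 9*8^i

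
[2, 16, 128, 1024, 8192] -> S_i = 2*8^i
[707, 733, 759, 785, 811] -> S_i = 707 + 26*i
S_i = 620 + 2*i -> [620, 622, 624, 626, 628]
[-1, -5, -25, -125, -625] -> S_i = -1*5^i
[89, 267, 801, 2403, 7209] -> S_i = 89*3^i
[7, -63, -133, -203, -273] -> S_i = 7 + -70*i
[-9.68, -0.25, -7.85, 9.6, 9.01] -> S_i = Random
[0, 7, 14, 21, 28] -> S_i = 0 + 7*i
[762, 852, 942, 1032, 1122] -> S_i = 762 + 90*i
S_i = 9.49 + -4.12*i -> [9.49, 5.37, 1.25, -2.87, -6.99]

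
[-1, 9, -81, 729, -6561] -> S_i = -1*-9^i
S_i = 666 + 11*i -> [666, 677, 688, 699, 710]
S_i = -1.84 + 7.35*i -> [-1.84, 5.51, 12.86, 20.21, 27.56]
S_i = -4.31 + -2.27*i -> [-4.31, -6.58, -8.85, -11.12, -13.39]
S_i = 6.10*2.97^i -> [6.1, 18.12, 53.81, 159.81, 474.63]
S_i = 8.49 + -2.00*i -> [8.49, 6.49, 4.49, 2.49, 0.49]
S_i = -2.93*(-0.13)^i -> [-2.93, 0.38, -0.05, 0.01, -0.0]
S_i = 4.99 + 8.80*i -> [4.99, 13.79, 22.59, 31.39, 40.19]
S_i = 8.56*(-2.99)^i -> [8.56, -25.59, 76.53, -228.82, 684.16]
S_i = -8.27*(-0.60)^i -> [-8.27, 4.96, -2.98, 1.79, -1.07]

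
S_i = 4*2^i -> [4, 8, 16, 32, 64]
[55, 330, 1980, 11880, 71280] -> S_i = 55*6^i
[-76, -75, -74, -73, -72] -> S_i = -76 + 1*i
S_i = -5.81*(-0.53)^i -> [-5.81, 3.08, -1.63, 0.86, -0.46]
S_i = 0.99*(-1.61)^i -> [0.99, -1.59, 2.57, -4.13, 6.65]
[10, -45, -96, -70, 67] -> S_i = Random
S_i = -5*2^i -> [-5, -10, -20, -40, -80]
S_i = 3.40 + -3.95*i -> [3.4, -0.55, -4.5, -8.45, -12.4]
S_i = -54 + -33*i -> [-54, -87, -120, -153, -186]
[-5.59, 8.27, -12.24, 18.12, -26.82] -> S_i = -5.59*(-1.48)^i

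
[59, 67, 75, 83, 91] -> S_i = 59 + 8*i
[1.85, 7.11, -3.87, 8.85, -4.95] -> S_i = Random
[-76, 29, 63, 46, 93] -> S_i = Random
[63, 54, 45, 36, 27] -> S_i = 63 + -9*i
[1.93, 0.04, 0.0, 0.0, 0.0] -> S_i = 1.93*0.02^i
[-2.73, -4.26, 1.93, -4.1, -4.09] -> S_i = Random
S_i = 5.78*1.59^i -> [5.78, 9.19, 14.61, 23.23, 36.94]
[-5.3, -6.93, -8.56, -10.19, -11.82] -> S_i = -5.30 + -1.63*i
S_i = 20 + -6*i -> [20, 14, 8, 2, -4]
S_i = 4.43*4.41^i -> [4.43, 19.54, 86.16, 379.94, 1675.55]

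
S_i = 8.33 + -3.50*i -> [8.33, 4.83, 1.33, -2.17, -5.67]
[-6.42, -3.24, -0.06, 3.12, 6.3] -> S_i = -6.42 + 3.18*i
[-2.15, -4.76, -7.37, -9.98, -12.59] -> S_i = -2.15 + -2.61*i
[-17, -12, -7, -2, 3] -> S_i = -17 + 5*i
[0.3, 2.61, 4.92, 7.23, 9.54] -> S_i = 0.30 + 2.31*i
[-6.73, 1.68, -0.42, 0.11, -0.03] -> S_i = -6.73*(-0.25)^i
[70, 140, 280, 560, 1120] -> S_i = 70*2^i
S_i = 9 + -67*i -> [9, -58, -125, -192, -259]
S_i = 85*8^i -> [85, 680, 5440, 43520, 348160]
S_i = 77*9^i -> [77, 693, 6237, 56133, 505197]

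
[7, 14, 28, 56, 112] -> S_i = 7*2^i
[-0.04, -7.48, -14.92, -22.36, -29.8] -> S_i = -0.04 + -7.44*i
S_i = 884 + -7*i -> [884, 877, 870, 863, 856]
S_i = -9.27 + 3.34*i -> [-9.27, -5.93, -2.59, 0.75, 4.09]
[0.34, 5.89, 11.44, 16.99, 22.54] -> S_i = 0.34 + 5.55*i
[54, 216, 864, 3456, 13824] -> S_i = 54*4^i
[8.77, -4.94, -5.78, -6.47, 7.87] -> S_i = Random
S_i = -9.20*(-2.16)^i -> [-9.2, 19.87, -42.92, 92.71, -200.26]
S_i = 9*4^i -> [9, 36, 144, 576, 2304]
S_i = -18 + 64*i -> [-18, 46, 110, 174, 238]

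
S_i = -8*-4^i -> [-8, 32, -128, 512, -2048]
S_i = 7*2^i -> [7, 14, 28, 56, 112]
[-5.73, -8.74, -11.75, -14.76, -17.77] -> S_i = -5.73 + -3.01*i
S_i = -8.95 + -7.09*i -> [-8.95, -16.04, -23.13, -30.22, -37.31]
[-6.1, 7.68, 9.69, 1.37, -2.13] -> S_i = Random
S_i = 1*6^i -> [1, 6, 36, 216, 1296]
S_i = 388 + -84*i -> [388, 304, 220, 136, 52]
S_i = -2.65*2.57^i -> [-2.65, -6.81, -17.5, -44.98, -115.61]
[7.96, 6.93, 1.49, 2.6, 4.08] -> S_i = Random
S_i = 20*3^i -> [20, 60, 180, 540, 1620]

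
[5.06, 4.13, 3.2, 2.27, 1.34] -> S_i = 5.06 + -0.93*i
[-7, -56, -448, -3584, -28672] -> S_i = -7*8^i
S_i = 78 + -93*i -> [78, -15, -108, -201, -294]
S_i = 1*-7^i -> [1, -7, 49, -343, 2401]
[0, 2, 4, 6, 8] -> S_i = 0 + 2*i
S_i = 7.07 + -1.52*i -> [7.07, 5.55, 4.03, 2.51, 0.99]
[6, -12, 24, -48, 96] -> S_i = 6*-2^i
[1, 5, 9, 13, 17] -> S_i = 1 + 4*i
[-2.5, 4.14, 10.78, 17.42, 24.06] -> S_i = -2.50 + 6.64*i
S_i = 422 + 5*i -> [422, 427, 432, 437, 442]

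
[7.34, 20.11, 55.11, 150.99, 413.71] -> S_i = 7.34*2.74^i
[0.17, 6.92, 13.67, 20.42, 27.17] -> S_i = 0.17 + 6.75*i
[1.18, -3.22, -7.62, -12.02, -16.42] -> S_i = 1.18 + -4.40*i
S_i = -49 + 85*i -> [-49, 36, 121, 206, 291]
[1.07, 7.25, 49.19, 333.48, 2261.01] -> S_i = 1.07*6.78^i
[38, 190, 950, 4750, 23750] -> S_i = 38*5^i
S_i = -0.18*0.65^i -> [-0.18, -0.12, -0.08, -0.05, -0.03]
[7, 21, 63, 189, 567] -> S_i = 7*3^i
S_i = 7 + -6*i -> [7, 1, -5, -11, -17]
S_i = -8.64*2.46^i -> [-8.64, -21.25, -52.29, -128.62, -316.41]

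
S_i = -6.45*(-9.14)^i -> [-6.45, 58.95, -538.83, 4924.91, -45013.68]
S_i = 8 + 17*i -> [8, 25, 42, 59, 76]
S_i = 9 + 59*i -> [9, 68, 127, 186, 245]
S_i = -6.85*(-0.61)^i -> [-6.85, 4.18, -2.55, 1.55, -0.95]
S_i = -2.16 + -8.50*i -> [-2.16, -10.66, -19.16, -27.66, -36.16]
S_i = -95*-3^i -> [-95, 285, -855, 2565, -7695]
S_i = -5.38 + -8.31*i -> [-5.38, -13.69, -22.0, -30.31, -38.62]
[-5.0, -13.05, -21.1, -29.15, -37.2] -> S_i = -5.00 + -8.05*i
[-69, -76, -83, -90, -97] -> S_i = -69 + -7*i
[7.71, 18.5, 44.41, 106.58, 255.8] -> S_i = 7.71*2.40^i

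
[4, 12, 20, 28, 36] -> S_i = 4 + 8*i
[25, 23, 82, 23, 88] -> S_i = Random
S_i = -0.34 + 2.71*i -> [-0.34, 2.37, 5.08, 7.79, 10.5]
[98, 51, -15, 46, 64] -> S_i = Random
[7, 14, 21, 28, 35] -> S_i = 7 + 7*i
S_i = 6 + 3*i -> [6, 9, 12, 15, 18]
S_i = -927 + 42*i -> [-927, -885, -843, -801, -759]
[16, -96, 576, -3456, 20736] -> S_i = 16*-6^i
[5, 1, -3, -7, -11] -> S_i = 5 + -4*i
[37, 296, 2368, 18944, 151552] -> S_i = 37*8^i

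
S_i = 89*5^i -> [89, 445, 2225, 11125, 55625]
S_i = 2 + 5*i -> [2, 7, 12, 17, 22]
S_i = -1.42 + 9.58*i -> [-1.42, 8.16, 17.74, 27.32, 36.9]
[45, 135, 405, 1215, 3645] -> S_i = 45*3^i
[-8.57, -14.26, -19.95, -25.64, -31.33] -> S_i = -8.57 + -5.69*i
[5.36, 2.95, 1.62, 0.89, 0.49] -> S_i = 5.36*0.55^i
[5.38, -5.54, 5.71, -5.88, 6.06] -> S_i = 5.38*(-1.03)^i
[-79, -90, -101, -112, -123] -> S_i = -79 + -11*i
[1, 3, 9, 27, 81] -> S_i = 1*3^i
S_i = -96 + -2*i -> [-96, -98, -100, -102, -104]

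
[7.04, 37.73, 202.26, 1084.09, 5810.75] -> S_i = 7.04*5.36^i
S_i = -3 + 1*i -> [-3, -2, -1, 0, 1]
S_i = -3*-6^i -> [-3, 18, -108, 648, -3888]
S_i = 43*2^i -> [43, 86, 172, 344, 688]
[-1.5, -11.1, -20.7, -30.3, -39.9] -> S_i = -1.50 + -9.60*i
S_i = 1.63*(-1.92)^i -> [1.63, -3.13, 6.01, -11.54, 22.15]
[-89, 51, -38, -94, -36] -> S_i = Random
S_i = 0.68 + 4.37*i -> [0.68, 5.05, 9.42, 13.79, 18.16]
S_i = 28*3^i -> [28, 84, 252, 756, 2268]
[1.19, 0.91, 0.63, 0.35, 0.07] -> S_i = 1.19 + -0.28*i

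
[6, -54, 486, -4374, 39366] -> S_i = 6*-9^i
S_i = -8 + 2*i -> [-8, -6, -4, -2, 0]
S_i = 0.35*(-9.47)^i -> [0.35, -3.31, 31.39, -297.25, 2814.93]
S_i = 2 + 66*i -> [2, 68, 134, 200, 266]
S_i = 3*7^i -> [3, 21, 147, 1029, 7203]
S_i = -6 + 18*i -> [-6, 12, 30, 48, 66]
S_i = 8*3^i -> [8, 24, 72, 216, 648]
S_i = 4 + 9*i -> [4, 13, 22, 31, 40]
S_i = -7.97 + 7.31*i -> [-7.97, -0.66, 6.65, 13.96, 21.27]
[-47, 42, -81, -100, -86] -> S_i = Random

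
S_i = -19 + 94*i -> [-19, 75, 169, 263, 357]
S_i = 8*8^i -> [8, 64, 512, 4096, 32768]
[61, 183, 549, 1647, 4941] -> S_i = 61*3^i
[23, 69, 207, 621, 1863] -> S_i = 23*3^i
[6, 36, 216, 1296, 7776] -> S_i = 6*6^i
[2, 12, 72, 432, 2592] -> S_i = 2*6^i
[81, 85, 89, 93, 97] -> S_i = 81 + 4*i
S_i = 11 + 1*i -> [11, 12, 13, 14, 15]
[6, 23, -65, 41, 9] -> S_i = Random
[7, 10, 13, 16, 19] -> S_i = 7 + 3*i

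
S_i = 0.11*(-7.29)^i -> [0.11, -0.8, 5.85, -42.62, 310.67]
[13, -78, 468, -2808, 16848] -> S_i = 13*-6^i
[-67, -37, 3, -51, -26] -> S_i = Random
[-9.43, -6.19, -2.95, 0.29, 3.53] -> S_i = -9.43 + 3.24*i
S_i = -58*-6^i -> [-58, 348, -2088, 12528, -75168]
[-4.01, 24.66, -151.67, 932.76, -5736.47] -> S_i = -4.01*(-6.15)^i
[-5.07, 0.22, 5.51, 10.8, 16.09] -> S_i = -5.07 + 5.29*i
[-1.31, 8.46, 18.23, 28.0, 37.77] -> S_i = -1.31 + 9.77*i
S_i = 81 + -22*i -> [81, 59, 37, 15, -7]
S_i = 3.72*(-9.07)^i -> [3.72, -33.74, 306.03, -2775.65, 25175.15]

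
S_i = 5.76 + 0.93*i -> [5.76, 6.69, 7.62, 8.55, 9.48]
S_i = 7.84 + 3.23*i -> [7.84, 11.07, 14.3, 17.53, 20.76]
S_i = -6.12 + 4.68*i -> [-6.12, -1.44, 3.24, 7.92, 12.6]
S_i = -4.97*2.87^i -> [-4.97, -14.26, -40.94, -117.49, -337.2]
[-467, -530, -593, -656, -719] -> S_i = -467 + -63*i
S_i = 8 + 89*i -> [8, 97, 186, 275, 364]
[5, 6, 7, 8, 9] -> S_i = 5 + 1*i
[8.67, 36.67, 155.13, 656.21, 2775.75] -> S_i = 8.67*4.23^i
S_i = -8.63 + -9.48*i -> [-8.63, -18.11, -27.59, -37.07, -46.55]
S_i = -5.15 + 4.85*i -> [-5.15, -0.3, 4.55, 9.4, 14.25]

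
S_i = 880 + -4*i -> [880, 876, 872, 868, 864]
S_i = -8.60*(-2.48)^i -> [-8.6, 21.33, -52.89, 131.18, -325.32]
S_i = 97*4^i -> [97, 388, 1552, 6208, 24832]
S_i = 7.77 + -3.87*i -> [7.77, 3.9, 0.03, -3.84, -7.71]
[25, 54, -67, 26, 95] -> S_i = Random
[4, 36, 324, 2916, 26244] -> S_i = 4*9^i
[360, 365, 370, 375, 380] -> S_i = 360 + 5*i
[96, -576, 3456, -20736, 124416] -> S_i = 96*-6^i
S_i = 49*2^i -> [49, 98, 196, 392, 784]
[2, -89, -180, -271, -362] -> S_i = 2 + -91*i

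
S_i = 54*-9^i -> [54, -486, 4374, -39366, 354294]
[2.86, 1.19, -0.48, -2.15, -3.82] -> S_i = 2.86 + -1.67*i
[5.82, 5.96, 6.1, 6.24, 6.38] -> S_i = 5.82 + 0.14*i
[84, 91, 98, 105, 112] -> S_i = 84 + 7*i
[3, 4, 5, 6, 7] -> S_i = 3 + 1*i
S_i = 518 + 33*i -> [518, 551, 584, 617, 650]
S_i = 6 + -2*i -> [6, 4, 2, 0, -2]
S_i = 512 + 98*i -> [512, 610, 708, 806, 904]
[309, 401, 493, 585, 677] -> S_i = 309 + 92*i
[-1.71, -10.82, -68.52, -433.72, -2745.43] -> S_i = -1.71*6.33^i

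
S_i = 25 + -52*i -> [25, -27, -79, -131, -183]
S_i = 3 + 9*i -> [3, 12, 21, 30, 39]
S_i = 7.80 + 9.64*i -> [7.8, 17.44, 27.08, 36.72, 46.36]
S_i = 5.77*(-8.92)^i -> [5.77, -51.47, 459.1, -4095.16, 36528.79]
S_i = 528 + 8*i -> [528, 536, 544, 552, 560]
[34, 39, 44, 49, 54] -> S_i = 34 + 5*i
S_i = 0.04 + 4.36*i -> [0.04, 4.4, 8.76, 13.12, 17.48]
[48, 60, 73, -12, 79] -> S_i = Random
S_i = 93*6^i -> [93, 558, 3348, 20088, 120528]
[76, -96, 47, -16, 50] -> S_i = Random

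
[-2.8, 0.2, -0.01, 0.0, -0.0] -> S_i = -2.80*(-0.07)^i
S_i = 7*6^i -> [7, 42, 252, 1512, 9072]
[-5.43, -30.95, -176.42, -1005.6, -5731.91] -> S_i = -5.43*5.70^i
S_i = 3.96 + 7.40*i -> [3.96, 11.36, 18.76, 26.16, 33.56]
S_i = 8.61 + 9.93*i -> [8.61, 18.54, 28.47, 38.4, 48.33]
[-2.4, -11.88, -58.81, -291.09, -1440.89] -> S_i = -2.40*4.95^i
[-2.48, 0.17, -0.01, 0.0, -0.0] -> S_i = -2.48*(-0.07)^i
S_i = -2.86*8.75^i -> [-2.86, -25.02, -218.97, -1915.98, -16764.79]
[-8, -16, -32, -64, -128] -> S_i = -8*2^i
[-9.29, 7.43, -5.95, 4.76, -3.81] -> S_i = -9.29*(-0.80)^i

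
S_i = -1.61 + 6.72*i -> [-1.61, 5.11, 11.83, 18.55, 25.27]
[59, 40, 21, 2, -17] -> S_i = 59 + -19*i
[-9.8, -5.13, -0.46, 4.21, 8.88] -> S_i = -9.80 + 4.67*i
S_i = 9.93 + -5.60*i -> [9.93, 4.33, -1.27, -6.87, -12.47]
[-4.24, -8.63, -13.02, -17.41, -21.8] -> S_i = -4.24 + -4.39*i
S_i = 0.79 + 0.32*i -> [0.79, 1.11, 1.43, 1.75, 2.07]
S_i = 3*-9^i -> [3, -27, 243, -2187, 19683]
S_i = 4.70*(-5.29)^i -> [4.7, -24.86, 131.53, -695.77, 3680.62]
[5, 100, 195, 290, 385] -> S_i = 5 + 95*i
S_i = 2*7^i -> [2, 14, 98, 686, 4802]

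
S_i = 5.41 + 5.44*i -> [5.41, 10.85, 16.29, 21.73, 27.17]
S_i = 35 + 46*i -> [35, 81, 127, 173, 219]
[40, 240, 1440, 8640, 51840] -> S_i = 40*6^i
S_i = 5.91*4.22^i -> [5.91, 24.94, 105.25, 444.15, 1874.29]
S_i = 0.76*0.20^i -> [0.76, 0.15, 0.03, 0.01, 0.0]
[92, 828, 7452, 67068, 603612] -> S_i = 92*9^i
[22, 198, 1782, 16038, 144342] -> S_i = 22*9^i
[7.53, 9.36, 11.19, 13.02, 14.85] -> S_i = 7.53 + 1.83*i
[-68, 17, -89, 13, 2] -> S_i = Random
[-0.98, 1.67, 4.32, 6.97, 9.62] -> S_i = -0.98 + 2.65*i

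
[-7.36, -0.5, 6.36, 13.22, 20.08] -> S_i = -7.36 + 6.86*i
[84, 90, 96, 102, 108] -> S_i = 84 + 6*i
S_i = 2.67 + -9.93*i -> [2.67, -7.26, -17.19, -27.12, -37.05]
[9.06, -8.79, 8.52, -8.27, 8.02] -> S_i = 9.06*(-0.97)^i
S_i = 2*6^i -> [2, 12, 72, 432, 2592]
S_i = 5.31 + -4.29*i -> [5.31, 1.02, -3.27, -7.56, -11.85]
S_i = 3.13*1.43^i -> [3.13, 4.48, 6.4, 9.15, 13.09]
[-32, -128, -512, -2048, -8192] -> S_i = -32*4^i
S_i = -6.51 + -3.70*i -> [-6.51, -10.21, -13.91, -17.61, -21.31]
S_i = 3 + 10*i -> [3, 13, 23, 33, 43]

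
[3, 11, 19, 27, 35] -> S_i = 3 + 8*i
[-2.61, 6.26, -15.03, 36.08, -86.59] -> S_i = -2.61*(-2.40)^i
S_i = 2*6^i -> [2, 12, 72, 432, 2592]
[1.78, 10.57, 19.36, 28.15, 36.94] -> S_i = 1.78 + 8.79*i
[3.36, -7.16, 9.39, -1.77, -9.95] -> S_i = Random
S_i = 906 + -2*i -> [906, 904, 902, 900, 898]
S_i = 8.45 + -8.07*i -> [8.45, 0.38, -7.69, -15.76, -23.83]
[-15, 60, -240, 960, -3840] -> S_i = -15*-4^i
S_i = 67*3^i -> [67, 201, 603, 1809, 5427]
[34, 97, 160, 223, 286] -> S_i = 34 + 63*i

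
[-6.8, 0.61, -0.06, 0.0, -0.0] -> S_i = -6.80*(-0.09)^i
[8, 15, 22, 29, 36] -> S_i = 8 + 7*i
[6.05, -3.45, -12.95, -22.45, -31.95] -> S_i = 6.05 + -9.50*i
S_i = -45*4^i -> [-45, -180, -720, -2880, -11520]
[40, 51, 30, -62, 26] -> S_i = Random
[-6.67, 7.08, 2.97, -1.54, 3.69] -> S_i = Random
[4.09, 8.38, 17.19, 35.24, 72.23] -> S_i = 4.09*2.05^i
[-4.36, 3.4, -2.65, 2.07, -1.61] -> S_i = -4.36*(-0.78)^i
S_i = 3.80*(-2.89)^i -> [3.8, -10.98, 31.74, -91.72, 265.08]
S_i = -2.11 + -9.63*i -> [-2.11, -11.74, -21.37, -31.0, -40.63]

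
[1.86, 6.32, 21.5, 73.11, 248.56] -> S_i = 1.86*3.40^i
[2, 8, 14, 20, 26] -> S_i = 2 + 6*i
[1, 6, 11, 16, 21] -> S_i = 1 + 5*i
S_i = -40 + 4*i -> [-40, -36, -32, -28, -24]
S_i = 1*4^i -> [1, 4, 16, 64, 256]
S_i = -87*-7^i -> [-87, 609, -4263, 29841, -208887]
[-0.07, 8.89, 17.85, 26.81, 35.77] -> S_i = -0.07 + 8.96*i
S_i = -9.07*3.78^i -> [-9.07, -34.28, -129.6, -489.87, -1851.72]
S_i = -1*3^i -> [-1, -3, -9, -27, -81]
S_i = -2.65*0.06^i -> [-2.65, -0.16, -0.01, -0.0, -0.0]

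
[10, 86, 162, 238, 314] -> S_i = 10 + 76*i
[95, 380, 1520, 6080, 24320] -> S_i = 95*4^i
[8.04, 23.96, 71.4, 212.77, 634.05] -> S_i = 8.04*2.98^i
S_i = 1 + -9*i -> [1, -8, -17, -26, -35]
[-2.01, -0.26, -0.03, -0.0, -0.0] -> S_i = -2.01*0.13^i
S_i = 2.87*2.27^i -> [2.87, 6.51, 14.79, 33.57, 76.21]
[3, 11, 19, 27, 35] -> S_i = 3 + 8*i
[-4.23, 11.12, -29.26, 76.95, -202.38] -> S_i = -4.23*(-2.63)^i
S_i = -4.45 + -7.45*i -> [-4.45, -11.9, -19.35, -26.8, -34.25]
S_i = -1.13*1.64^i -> [-1.13, -1.85, -3.04, -4.98, -8.17]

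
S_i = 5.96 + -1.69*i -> [5.96, 4.27, 2.58, 0.89, -0.8]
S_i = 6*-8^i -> [6, -48, 384, -3072, 24576]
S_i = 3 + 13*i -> [3, 16, 29, 42, 55]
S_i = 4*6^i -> [4, 24, 144, 864, 5184]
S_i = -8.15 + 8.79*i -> [-8.15, 0.64, 9.43, 18.22, 27.01]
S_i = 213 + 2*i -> [213, 215, 217, 219, 221]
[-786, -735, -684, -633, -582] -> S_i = -786 + 51*i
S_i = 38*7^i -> [38, 266, 1862, 13034, 91238]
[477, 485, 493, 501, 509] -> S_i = 477 + 8*i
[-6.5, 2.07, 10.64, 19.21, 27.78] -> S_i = -6.50 + 8.57*i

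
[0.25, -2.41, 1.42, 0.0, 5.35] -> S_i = Random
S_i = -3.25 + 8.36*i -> [-3.25, 5.11, 13.47, 21.83, 30.19]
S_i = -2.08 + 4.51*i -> [-2.08, 2.43, 6.94, 11.45, 15.96]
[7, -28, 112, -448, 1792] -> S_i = 7*-4^i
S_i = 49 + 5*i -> [49, 54, 59, 64, 69]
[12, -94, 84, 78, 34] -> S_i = Random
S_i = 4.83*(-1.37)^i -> [4.83, -6.62, 9.07, -12.42, 17.01]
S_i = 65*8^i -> [65, 520, 4160, 33280, 266240]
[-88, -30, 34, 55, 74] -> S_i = Random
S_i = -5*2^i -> [-5, -10, -20, -40, -80]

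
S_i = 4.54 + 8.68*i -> [4.54, 13.22, 21.9, 30.58, 39.26]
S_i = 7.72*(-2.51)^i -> [7.72, -19.38, 48.64, -122.08, 306.42]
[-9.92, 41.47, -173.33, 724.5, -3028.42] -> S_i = -9.92*(-4.18)^i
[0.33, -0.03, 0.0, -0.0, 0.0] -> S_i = 0.33*(-0.09)^i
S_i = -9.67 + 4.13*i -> [-9.67, -5.54, -1.41, 2.72, 6.85]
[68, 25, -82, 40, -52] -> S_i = Random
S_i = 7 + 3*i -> [7, 10, 13, 16, 19]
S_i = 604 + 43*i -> [604, 647, 690, 733, 776]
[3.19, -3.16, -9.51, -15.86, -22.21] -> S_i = 3.19 + -6.35*i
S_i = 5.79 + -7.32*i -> [5.79, -1.53, -8.85, -16.17, -23.49]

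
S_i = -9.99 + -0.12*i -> [-9.99, -10.11, -10.23, -10.35, -10.47]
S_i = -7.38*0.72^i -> [-7.38, -5.31, -3.83, -2.75, -1.98]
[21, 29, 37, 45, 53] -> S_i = 21 + 8*i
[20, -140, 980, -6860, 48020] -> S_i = 20*-7^i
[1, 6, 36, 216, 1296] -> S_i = 1*6^i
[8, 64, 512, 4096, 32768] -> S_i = 8*8^i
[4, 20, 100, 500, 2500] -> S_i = 4*5^i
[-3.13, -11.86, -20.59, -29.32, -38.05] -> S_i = -3.13 + -8.73*i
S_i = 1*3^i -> [1, 3, 9, 27, 81]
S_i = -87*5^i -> [-87, -435, -2175, -10875, -54375]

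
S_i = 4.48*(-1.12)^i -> [4.48, -5.02, 5.62, -6.29, 7.05]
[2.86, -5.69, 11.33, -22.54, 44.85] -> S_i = 2.86*(-1.99)^i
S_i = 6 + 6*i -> [6, 12, 18, 24, 30]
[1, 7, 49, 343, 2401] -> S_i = 1*7^i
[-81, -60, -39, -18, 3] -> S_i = -81 + 21*i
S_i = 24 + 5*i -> [24, 29, 34, 39, 44]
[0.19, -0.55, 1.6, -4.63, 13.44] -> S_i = 0.19*(-2.90)^i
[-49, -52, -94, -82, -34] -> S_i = Random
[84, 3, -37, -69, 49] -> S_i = Random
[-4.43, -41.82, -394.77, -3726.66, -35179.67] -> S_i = -4.43*9.44^i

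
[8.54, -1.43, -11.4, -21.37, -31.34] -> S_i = 8.54 + -9.97*i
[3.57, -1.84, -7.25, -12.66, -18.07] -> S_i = 3.57 + -5.41*i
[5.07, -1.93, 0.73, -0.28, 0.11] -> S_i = 5.07*(-0.38)^i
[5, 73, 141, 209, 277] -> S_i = 5 + 68*i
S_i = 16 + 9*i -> [16, 25, 34, 43, 52]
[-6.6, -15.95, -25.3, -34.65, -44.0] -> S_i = -6.60 + -9.35*i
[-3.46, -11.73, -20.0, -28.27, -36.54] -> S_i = -3.46 + -8.27*i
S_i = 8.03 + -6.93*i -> [8.03, 1.1, -5.83, -12.76, -19.69]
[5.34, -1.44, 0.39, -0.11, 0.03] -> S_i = 5.34*(-0.27)^i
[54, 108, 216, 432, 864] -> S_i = 54*2^i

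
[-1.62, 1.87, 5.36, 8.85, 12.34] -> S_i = -1.62 + 3.49*i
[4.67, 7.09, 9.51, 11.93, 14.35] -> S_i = 4.67 + 2.42*i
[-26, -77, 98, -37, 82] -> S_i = Random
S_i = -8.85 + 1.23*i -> [-8.85, -7.62, -6.39, -5.16, -3.93]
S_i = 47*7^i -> [47, 329, 2303, 16121, 112847]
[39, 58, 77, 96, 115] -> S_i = 39 + 19*i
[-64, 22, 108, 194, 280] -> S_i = -64 + 86*i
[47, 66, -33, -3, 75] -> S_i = Random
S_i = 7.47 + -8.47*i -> [7.47, -1.0, -9.47, -17.94, -26.41]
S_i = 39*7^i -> [39, 273, 1911, 13377, 93639]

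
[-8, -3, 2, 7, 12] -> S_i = -8 + 5*i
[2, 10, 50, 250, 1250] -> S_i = 2*5^i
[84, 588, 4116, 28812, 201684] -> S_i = 84*7^i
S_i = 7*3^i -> [7, 21, 63, 189, 567]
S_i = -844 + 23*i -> [-844, -821, -798, -775, -752]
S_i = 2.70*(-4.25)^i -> [2.7, -11.48, 48.77, -207.27, 880.89]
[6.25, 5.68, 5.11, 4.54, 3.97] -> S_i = 6.25 + -0.57*i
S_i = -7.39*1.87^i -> [-7.39, -13.82, -25.84, -48.32, -90.37]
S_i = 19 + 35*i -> [19, 54, 89, 124, 159]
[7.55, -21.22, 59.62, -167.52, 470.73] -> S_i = 7.55*(-2.81)^i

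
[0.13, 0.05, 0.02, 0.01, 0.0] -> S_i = 0.13*0.42^i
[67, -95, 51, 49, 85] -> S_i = Random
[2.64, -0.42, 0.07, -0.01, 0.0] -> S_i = 2.64*(-0.16)^i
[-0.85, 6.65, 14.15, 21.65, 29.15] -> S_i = -0.85 + 7.50*i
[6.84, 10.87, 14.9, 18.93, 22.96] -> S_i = 6.84 + 4.03*i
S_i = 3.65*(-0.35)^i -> [3.65, -1.28, 0.45, -0.16, 0.05]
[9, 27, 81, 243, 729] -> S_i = 9*3^i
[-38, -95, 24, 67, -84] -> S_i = Random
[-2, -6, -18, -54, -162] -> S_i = -2*3^i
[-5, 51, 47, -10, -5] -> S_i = Random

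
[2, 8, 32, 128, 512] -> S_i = 2*4^i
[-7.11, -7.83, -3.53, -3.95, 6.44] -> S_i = Random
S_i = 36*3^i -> [36, 108, 324, 972, 2916]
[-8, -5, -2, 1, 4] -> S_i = -8 + 3*i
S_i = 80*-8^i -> [80, -640, 5120, -40960, 327680]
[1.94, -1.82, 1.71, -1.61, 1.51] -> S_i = 1.94*(-0.94)^i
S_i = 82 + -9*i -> [82, 73, 64, 55, 46]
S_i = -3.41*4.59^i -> [-3.41, -15.65, -71.84, -329.76, -1513.58]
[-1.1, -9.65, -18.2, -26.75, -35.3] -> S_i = -1.10 + -8.55*i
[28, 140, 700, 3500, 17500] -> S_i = 28*5^i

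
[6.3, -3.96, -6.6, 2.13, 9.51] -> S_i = Random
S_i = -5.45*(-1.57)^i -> [-5.45, 8.56, -13.43, 21.09, -33.11]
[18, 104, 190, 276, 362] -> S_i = 18 + 86*i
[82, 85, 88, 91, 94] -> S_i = 82 + 3*i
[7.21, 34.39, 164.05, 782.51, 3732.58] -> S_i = 7.21*4.77^i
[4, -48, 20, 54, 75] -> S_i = Random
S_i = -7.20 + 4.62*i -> [-7.2, -2.58, 2.04, 6.66, 11.28]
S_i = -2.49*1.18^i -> [-2.49, -2.94, -3.47, -4.09, -4.83]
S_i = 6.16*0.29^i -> [6.16, 1.79, 0.52, 0.15, 0.04]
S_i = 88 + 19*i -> [88, 107, 126, 145, 164]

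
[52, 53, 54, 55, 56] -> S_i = 52 + 1*i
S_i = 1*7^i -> [1, 7, 49, 343, 2401]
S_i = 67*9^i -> [67, 603, 5427, 48843, 439587]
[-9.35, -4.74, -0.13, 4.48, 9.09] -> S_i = -9.35 + 4.61*i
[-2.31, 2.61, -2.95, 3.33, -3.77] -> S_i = -2.31*(-1.13)^i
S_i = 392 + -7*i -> [392, 385, 378, 371, 364]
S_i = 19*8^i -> [19, 152, 1216, 9728, 77824]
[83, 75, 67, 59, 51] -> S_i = 83 + -8*i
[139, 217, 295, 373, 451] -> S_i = 139 + 78*i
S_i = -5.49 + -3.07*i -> [-5.49, -8.56, -11.63, -14.7, -17.77]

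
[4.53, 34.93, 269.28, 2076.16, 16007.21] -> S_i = 4.53*7.71^i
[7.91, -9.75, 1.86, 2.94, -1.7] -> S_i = Random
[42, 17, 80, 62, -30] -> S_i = Random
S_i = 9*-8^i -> [9, -72, 576, -4608, 36864]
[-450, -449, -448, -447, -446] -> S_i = -450 + 1*i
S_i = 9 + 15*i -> [9, 24, 39, 54, 69]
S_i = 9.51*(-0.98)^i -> [9.51, -9.32, 9.13, -8.95, 8.77]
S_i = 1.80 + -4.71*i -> [1.8, -2.91, -7.62, -12.33, -17.04]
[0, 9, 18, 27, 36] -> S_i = 0 + 9*i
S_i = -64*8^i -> [-64, -512, -4096, -32768, -262144]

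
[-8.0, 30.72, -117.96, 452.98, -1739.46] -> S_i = -8.00*(-3.84)^i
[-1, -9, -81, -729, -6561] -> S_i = -1*9^i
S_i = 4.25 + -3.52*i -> [4.25, 0.73, -2.79, -6.31, -9.83]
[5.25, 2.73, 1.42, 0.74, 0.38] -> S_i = 5.25*0.52^i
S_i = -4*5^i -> [-4, -20, -100, -500, -2500]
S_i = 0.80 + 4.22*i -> [0.8, 5.02, 9.24, 13.46, 17.68]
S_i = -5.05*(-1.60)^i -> [-5.05, 8.08, -12.93, 20.68, -33.1]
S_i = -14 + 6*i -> [-14, -8, -2, 4, 10]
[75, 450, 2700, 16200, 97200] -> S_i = 75*6^i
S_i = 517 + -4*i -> [517, 513, 509, 505, 501]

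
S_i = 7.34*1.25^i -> [7.34, 9.18, 11.47, 14.34, 17.92]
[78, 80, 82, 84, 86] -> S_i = 78 + 2*i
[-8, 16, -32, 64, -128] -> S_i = -8*-2^i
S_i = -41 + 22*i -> [-41, -19, 3, 25, 47]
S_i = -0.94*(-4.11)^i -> [-0.94, 3.86, -15.88, 65.26, -268.22]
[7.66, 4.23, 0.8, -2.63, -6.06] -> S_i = 7.66 + -3.43*i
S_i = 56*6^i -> [56, 336, 2016, 12096, 72576]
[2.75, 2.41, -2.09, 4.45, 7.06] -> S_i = Random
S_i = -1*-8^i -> [-1, 8, -64, 512, -4096]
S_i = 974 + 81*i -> [974, 1055, 1136, 1217, 1298]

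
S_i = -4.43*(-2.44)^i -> [-4.43, 10.81, -26.37, 64.35, -157.02]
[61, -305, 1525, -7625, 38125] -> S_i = 61*-5^i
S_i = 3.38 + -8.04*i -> [3.38, -4.66, -12.7, -20.74, -28.78]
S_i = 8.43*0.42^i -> [8.43, 3.54, 1.49, 0.62, 0.26]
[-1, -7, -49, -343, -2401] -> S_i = -1*7^i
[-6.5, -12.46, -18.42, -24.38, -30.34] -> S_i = -6.50 + -5.96*i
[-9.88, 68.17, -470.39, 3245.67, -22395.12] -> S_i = -9.88*(-6.90)^i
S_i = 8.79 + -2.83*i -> [8.79, 5.96, 3.13, 0.3, -2.53]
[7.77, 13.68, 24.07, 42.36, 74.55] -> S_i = 7.77*1.76^i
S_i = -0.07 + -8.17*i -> [-0.07, -8.24, -16.41, -24.58, -32.75]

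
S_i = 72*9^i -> [72, 648, 5832, 52488, 472392]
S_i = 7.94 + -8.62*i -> [7.94, -0.68, -9.3, -17.92, -26.54]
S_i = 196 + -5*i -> [196, 191, 186, 181, 176]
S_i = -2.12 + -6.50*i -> [-2.12, -8.62, -15.12, -21.62, -28.12]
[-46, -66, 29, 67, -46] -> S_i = Random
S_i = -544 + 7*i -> [-544, -537, -530, -523, -516]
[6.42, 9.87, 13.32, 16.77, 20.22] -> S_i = 6.42 + 3.45*i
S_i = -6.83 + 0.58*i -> [-6.83, -6.25, -5.67, -5.09, -4.51]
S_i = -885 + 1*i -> [-885, -884, -883, -882, -881]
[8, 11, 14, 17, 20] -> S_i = 8 + 3*i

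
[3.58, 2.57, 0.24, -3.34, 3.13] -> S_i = Random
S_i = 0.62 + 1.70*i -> [0.62, 2.32, 4.02, 5.72, 7.42]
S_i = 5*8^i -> [5, 40, 320, 2560, 20480]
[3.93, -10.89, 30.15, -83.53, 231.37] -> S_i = 3.93*(-2.77)^i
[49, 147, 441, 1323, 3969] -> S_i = 49*3^i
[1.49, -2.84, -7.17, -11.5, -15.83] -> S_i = 1.49 + -4.33*i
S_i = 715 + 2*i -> [715, 717, 719, 721, 723]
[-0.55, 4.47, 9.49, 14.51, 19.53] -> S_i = -0.55 + 5.02*i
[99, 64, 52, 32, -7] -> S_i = Random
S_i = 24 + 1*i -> [24, 25, 26, 27, 28]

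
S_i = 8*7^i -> [8, 56, 392, 2744, 19208]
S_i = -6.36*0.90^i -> [-6.36, -5.72, -5.15, -4.64, -4.17]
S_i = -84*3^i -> [-84, -252, -756, -2268, -6804]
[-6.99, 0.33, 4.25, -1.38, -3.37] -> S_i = Random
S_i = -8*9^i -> [-8, -72, -648, -5832, -52488]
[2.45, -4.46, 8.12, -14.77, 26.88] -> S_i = 2.45*(-1.82)^i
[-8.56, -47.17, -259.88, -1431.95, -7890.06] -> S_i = -8.56*5.51^i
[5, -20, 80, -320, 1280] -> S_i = 5*-4^i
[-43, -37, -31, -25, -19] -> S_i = -43 + 6*i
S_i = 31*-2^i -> [31, -62, 124, -248, 496]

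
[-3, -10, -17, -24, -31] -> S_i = -3 + -7*i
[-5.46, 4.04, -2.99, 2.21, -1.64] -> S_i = -5.46*(-0.74)^i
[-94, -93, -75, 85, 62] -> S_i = Random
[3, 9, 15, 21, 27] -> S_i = 3 + 6*i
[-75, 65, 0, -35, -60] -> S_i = Random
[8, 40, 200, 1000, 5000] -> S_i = 8*5^i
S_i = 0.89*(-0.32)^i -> [0.89, -0.28, 0.09, -0.03, 0.01]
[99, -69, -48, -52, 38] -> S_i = Random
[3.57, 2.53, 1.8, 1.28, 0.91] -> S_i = 3.57*0.71^i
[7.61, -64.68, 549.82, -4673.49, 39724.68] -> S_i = 7.61*(-8.50)^i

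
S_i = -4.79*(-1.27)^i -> [-4.79, 6.08, -7.73, 9.81, -12.46]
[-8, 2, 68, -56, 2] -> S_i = Random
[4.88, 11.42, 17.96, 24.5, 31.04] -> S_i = 4.88 + 6.54*i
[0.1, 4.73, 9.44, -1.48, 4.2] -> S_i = Random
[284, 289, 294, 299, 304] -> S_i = 284 + 5*i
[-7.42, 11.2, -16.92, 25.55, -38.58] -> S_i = -7.42*(-1.51)^i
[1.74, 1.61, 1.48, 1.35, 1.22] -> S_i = 1.74 + -0.13*i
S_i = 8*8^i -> [8, 64, 512, 4096, 32768]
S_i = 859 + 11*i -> [859, 870, 881, 892, 903]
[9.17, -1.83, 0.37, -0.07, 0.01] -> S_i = 9.17*(-0.20)^i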